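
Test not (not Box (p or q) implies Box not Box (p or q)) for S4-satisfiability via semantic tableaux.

1. not (not Box (p or q) implies Box not Box (p or q)), u
2. not Box (p or q), u
3. not Box not Box (p or q), u
4. not (p or q), v
5. not p, v
6. not q, v
7. Box (p or q), w
8. p or q, w
9. q, w
Accessibility: uRu, uRv, uRw, vRv, wRw

Satisfiable (open branch found)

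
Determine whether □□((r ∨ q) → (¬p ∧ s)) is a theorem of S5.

Not valid

Tableau for the negation ¬□□((r ∨ q) → (¬p ∧ s)):
1. ¬□□((r ∨ q) → (¬p ∧ s)), w0
2. ¬□((r ∨ q) → (¬p ∧ s)), w1   [¬□-rule on 1: fresh world w1, w0Rw1]
3. ¬((r ∨ q) → (¬p ∧ s)), w2   [¬□-rule on 2: fresh world w2, w1Rw2]
4. r ∨ q, w2   [¬→-rule on 3]
5. ¬(¬p ∧ s), w2   [¬→-rule on 3]
6. q, w2   [∨-rule on 4 (branches; this branch)]
7. ¬s, w2   [¬∧-rule on 5 (branches; this branch)]
Accessibility: w0Rw0, w0Rw1, w0Rw2, w1Rw0, w1Rw1, w1Rw2, w2Rw0, w2Rw1, w2Rw2
The negation has an open branch (countermodel exists).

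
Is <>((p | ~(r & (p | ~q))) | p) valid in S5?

Tableau for the negation ~<>((p | ~(r & (p | ~q))) | p):
1. ~<>((p | ~(r & (p | ~q))) | p), u
2. ~((p | ~(r & (p | ~q))) | p), u   [~<>-rule on 1 via uRu]
3. ~(p | ~(r & (p | ~q))), u   [~|-rule on 2]
4. ~p, u   [~|-rule on 2]
5. r & (p | ~q), u   [~|-rule on 3]
6. r, u   [&-rule on 5]
7. p | ~q, u   [&-rule on 5]
8. ~q, u   [|-rule on 7 (branches; this branch)]
Accessibility: uRu
The negation has an open branch (countermodel exists).

Not valid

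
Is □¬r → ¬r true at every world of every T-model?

Yes, valid

Tableau for the negation ¬(□¬r → ¬r):
1. ¬(□¬r → ¬r), w0
2. □¬r, w0
3. r, w0
4. ¬r, w0
Accessibility: w0Rw0
Branch closes: r and ¬r both at w0.
All branches of the negation close; one closing branch shown above.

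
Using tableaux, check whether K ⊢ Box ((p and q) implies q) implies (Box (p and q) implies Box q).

Valid in K

Tableau for the negation not (Box ((p and q) implies q) implies (Box (p and q) implies Box q)):
1. not (Box ((p and q) implies q) implies (Box (p and q) implies Box q)), 0
2. Box ((p and q) implies q), 0   [neg-implies-rule on 1]
3. not (Box (p and q) implies Box q), 0   [neg-implies-rule on 1]
4. Box (p and q), 0   [neg-implies-rule on 3]
5. not Box q, 0   [neg-implies-rule on 3]
6. not q, 1   [neg-Box-rule on 5: fresh world 1, 0R1]
7. (p and q) implies q, 1   [Box-rule on 2 via 0R1]
8. p and q, 1   [Box-rule on 4 via 0R1]
9. p, 1   [and-rule on 8]
10. q, 1   [and-rule on 8]
Accessibility: 0R1
Branch closes: q and not q both at 1.
All branches of the negation close; one closing branch shown above.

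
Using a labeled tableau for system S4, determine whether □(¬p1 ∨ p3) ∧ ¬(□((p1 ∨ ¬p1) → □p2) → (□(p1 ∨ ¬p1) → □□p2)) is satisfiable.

No, unsatisfiable

1. □(¬p1 ∨ p3) ∧ ¬(□((p1 ∨ ¬p1) → □p2) → (□(p1 ∨ ¬p1) → □□p2)), 0
2. □(¬p1 ∨ p3), 0   [∧-rule on 1]
3. ¬(□((p1 ∨ ¬p1) → □p2) → (□(p1 ∨ ¬p1) → □□p2)), 0   [∧-rule on 1]
4. □((p1 ∨ ¬p1) → □p2), 0   [¬→-rule on 3]
5. ¬(□(p1 ∨ ¬p1) → □□p2), 0   [¬→-rule on 3]
6. □(p1 ∨ ¬p1), 0   [¬→-rule on 5]
7. ¬□□p2, 0   [¬→-rule on 5]
8. ¬p1 ∨ p3, 0   [□-rule on 2 via 0R0]
9. (p1 ∨ ¬p1) → □p2, 0   [□-rule on 4 via 0R0]
10. p1 ∨ ¬p1, 0   [□-rule on 6 via 0R0]
11. p3, 0   [∨-rule on 8 (branches; this branch)]
12. □p2, 0   [→-rule on 9 (branches; this branch)]
13. p2, 0   [□-rule on 12 via 0R0]
14. ¬p1, 0   [∨-rule on 10 (branches; this branch)]
15. ¬□p2, 1   [¬□-rule on 7: fresh world 1, 0R1]
16. ¬p1 ∨ p3, 1   [□-rule on 2 via 0R1]
17. (p1 ∨ ¬p1) → □p2, 1   [□-rule on 4 via 0R1]
18. p1 ∨ ¬p1, 1   [□-rule on 6 via 0R1]
19. p2, 1   [□-rule on 12 via 0R1]
20. p3, 1   [∨-rule on 16 (branches; this branch)]
21. □p2, 1   [→-rule on 17 (branches; this branch)]
22. ¬p1, 1   [∨-rule on 18 (branches; this branch)]
23. ¬p2, 2   [¬□-rule on 15: fresh world 2, 1R2]
24. ¬p1 ∨ p3, 2   [□-rule on 2 via 0R2]
25. (p1 ∨ ¬p1) → □p2, 2   [□-rule on 4 via 0R2]
26. p1 ∨ ¬p1, 2   [□-rule on 6 via 0R2]
27. p2, 2   [□-rule on 12 via 0R2]
Accessibility: 0R0, 0R1, 0R2, 1R1, 1R2, 2R2
Branch closes: p2 and ¬p2 both at 2.
All branches of the tableau close; one closing branch shown above.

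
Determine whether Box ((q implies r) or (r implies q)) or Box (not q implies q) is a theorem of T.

Valid

Tableau for the negation not (Box ((q implies r) or (r implies q)) or Box (not q implies q)):
1. not (Box ((q implies r) or (r implies q)) or Box (not q implies q)), w0
2. not Box ((q implies r) or (r implies q)), w0
3. not Box (not q implies q), w0
4. not ((q implies r) or (r implies q)), w1
5. not (q implies r), w1
6. not (r implies q), w1
7. q, w1
8. not r, w1
9. r, w1
10. not q, w1
Accessibility: w0Rw0, w0Rw1, w1Rw1
Branch closes: r and not r both at w1.
Every branch of the negation's tableau closes; the branch above is one of them.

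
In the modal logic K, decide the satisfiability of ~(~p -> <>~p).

Satisfiable (open branch found)

1. ~(~p -> <>~p), 0
2. ~p, 0
3. ~<>~p, 0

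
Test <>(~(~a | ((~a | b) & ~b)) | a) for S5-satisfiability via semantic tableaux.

Satisfiable (open branch found)

1. <>(~(~a | ((~a | b) & ~b)) | a), 0
2. ~(~a | ((~a | b) & ~b)) | a, 1
3. a, 1
Accessibility: 0R0, 0R1, 1R0, 1R1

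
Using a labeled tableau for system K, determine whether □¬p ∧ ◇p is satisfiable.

1. □¬p ∧ ◇p, w0
2. □¬p, w0   [∧-rule on 1]
3. ◇p, w0   [∧-rule on 1]
4. p, w1   [◇-rule on 3: fresh world w1, w0Rw1]
5. ¬p, w1   [□-rule on 2 via w0Rw1]
Accessibility: w0Rw1
Branch closes: p and ¬p both at w1.
All branches of the tableau close; one closing branch shown above.

Unsatisfiable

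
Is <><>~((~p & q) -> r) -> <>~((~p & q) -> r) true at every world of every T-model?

Tableau for the negation ~(<><>~((~p & q) -> r) -> <>~((~p & q) -> r)):
1. ~(<><>~((~p & q) -> r) -> <>~((~p & q) -> r)), u
2. <><>~((~p & q) -> r), u
3. ~<>~((~p & q) -> r), u
4. (~p & q) -> r, u
5. r, u
6. <>~((~p & q) -> r), v
7. (~p & q) -> r, v
8. r, v
9. ~((~p & q) -> r), w
10. ~p & q, w
11. ~r, w
12. ~p, w
13. q, w
Accessibility: uRu, uRv, vRv, vRw, wRw
The negation has an open branch (countermodel exists).

No, not valid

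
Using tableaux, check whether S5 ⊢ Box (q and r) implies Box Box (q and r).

Tableau for the negation not (Box (q and r) implies Box Box (q and r)):
1. not (Box (q and r) implies Box Box (q and r)), w0
2. Box (q and r), w0
3. not Box Box (q and r), w0
4. q and r, w0
5. q, w0
6. r, w0
7. not Box (q and r), w1
8. q and r, w1
9. q, w1
10. r, w1
11. not (q and r), w2
12. q and r, w2
13. q, w2
14. r, w2
15. not r, w2
Accessibility: w0Rw0, w0Rw1, w0Rw2, w1Rw0, w1Rw1, w1Rw2, w2Rw0, w2Rw1, w2Rw2
Branch closes: r and not r both at w2.
All branches of the negation close; one closing branch shown above.

Valid in S5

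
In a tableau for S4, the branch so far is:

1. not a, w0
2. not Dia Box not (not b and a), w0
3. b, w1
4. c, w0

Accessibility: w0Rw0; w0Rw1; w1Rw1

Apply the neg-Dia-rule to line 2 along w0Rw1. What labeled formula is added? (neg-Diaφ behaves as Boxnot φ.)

neg-Diaφ behaves as Boxnot φ: propagate the negated body to each accessible world.

not Box not (not b and a), w1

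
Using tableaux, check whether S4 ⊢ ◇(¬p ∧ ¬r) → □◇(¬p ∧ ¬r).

No, not valid

Tableau for the negation ¬(◇(¬p ∧ ¬r) → □◇(¬p ∧ ¬r)):
1. ¬(◇(¬p ∧ ¬r) → □◇(¬p ∧ ¬r)), w0
2. ◇(¬p ∧ ¬r), w0
3. ¬□◇(¬p ∧ ¬r), w0
4. ¬p ∧ ¬r, w1
5. ¬p, w1
6. ¬r, w1
7. ¬◇(¬p ∧ ¬r), w2
8. ¬(¬p ∧ ¬r), w2
9. r, w2
Accessibility: w0Rw0, w0Rw1, w0Rw2, w1Rw1, w2Rw2
The negation has an open branch (countermodel exists).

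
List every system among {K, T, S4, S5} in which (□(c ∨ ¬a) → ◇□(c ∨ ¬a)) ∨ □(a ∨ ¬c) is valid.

T-tableau for the negation ¬((□(c ∨ ¬a) → ◇□(c ∨ ¬a)) ∨ □(a ∨ ¬c)):
1. ¬((□(c ∨ ¬a) → ◇□(c ∨ ¬a)) ∨ □(a ∨ ¬c)), 0
2. ¬(□(c ∨ ¬a) → ◇□(c ∨ ¬a)), 0   [¬∨-rule on 1]
3. ¬□(a ∨ ¬c), 0   [¬∨-rule on 1]
4. □(c ∨ ¬a), 0   [¬→-rule on 2]
5. ¬◇□(c ∨ ¬a), 0   [¬→-rule on 2]
6. c ∨ ¬a, 0   [□-rule on 4 via 0R0]
7. ¬□(c ∨ ¬a), 0   [¬◇-rule on 5 via 0R0]
8. ¬a, 0   [∨-rule on 6 (branches; this branch)]
9. ¬(a ∨ ¬c), 1   [¬□-rule on 3: fresh world 1, 0R1]
10. ¬a, 1   [¬∨-rule on 9]
11. c, 1   [¬∨-rule on 9]
12. c ∨ ¬a, 1   [□-rule on 4 via 0R1]
13. ¬□(c ∨ ¬a), 1   [¬◇-rule on 5 via 0R1]
14. ¬(c ∨ ¬a), 2   [¬□-rule on 7: fresh world 2, 0R2]
15. ¬c, 2   [¬∨-rule on 14]
16. a, 2   [¬∨-rule on 14]
17. c ∨ ¬a, 2   [□-rule on 4 via 0R2]
18. ¬□(c ∨ ¬a), 2   [¬◇-rule on 5 via 0R2]
19. ¬a, 2   [∨-rule on 17 (branches; this branch)]
Accessibility: 0R0, 0R1, 0R2, 1R1, 2R2
Branch closes: a and ¬a both at 2.
Every branch closes (one shown): valid in T, hence also in S4, S5 (every theorem of T is a theorem of S4 and S5).
K-tableau for the negation ¬((□(c ∨ ¬a) → ◇□(c ∨ ¬a)) ∨ □(a ∨ ¬c)):
1. ¬((□(c ∨ ¬a) → ◇□(c ∨ ¬a)) ∨ □(a ∨ ¬c)), 0
2. ¬(□(c ∨ ¬a) → ◇□(c ∨ ¬a)), 0   [¬∨-rule on 1]
3. ¬□(a ∨ ¬c), 0   [¬∨-rule on 1]
4. □(c ∨ ¬a), 0   [¬→-rule on 2]
5. ¬◇□(c ∨ ¬a), 0   [¬→-rule on 2]
6. ¬(a ∨ ¬c), 1   [¬□-rule on 3: fresh world 1, 0R1]
7. ¬a, 1   [¬∨-rule on 6]
8. c, 1   [¬∨-rule on 6]
9. c ∨ ¬a, 1   [□-rule on 4 via 0R1]
10. ¬□(c ∨ ¬a), 1   [¬◇-rule on 5 via 0R1]
11. ¬(c ∨ ¬a), 2   [¬□-rule on 10: fresh world 2, 1R2]
12. ¬c, 2   [¬∨-rule on 11]
13. a, 2   [¬∨-rule on 11]
Accessibility: 0R1, 1R2
Complete open branch: countermodel on a K-frame, so not valid in K.

T, S4, S5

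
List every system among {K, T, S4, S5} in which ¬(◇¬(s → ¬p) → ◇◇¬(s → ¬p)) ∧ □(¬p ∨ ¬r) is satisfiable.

T-tableau for the formula:
1. ¬(◇¬(s → ¬p) → ◇◇¬(s → ¬p)) ∧ □(¬p ∨ ¬r), w0
2. ¬(◇¬(s → ¬p) → ◇◇¬(s → ¬p)), w0
3. □(¬p ∨ ¬r), w0
4. ◇¬(s → ¬p), w0
5. ¬◇◇¬(s → ¬p), w0
6. ¬p ∨ ¬r, w0
7. ¬◇¬(s → ¬p), w0
8. s → ¬p, w0
9. ¬r, w0
10. ¬p, w0
11. ¬(s → ¬p), w1
12. s, w1
13. p, w1
14. ¬p ∨ ¬r, w1
15. ¬◇¬(s → ¬p), w1
16. s → ¬p, w1
17. ¬r, w1
18. ¬p, w1
Accessibility: w0Rw0, w0Rw1, w1Rw1
Branch closes: p and ¬p both at w1.
Every branch closes (one shown): unsatisfiable in T, hence also in S4, S5 (every S4/S5-frame is a T-frame).
K-tableau for the formula:
1. ¬(◇¬(s → ¬p) → ◇◇¬(s → ¬p)) ∧ □(¬p ∨ ¬r), w0
2. ¬(◇¬(s → ¬p) → ◇◇¬(s → ¬p)), w0
3. □(¬p ∨ ¬r), w0
4. ◇¬(s → ¬p), w0
5. ¬◇◇¬(s → ¬p), w0
6. ¬(s → ¬p), w1
7. s, w1
8. p, w1
9. ¬p ∨ ¬r, w1
10. ¬◇¬(s → ¬p), w1
11. ¬r, w1
Accessibility: w0Rw1
Complete open branch: satisfiable in K.

K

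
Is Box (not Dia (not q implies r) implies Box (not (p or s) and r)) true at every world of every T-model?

Tableau for the negation not Box (not Dia (not q implies r) implies Box (not (p or s) and r)):
1. not Box (not Dia (not q implies r) implies Box (not (p or s) and r)), 0
2. not (not Dia (not q implies r) implies Box (not (p or s) and r)), 1   [neg-Box-rule on 1: fresh world 1, 0R1]
3. not Dia (not q implies r), 1   [neg-implies-rule on 2]
4. not Box (not (p or s) and r), 1   [neg-implies-rule on 2]
5. not (not q implies r), 1   [neg-Dia-rule on 3 via 1R1]
6. not q, 1   [neg-implies-rule on 5]
7. not r, 1   [neg-implies-rule on 5]
8. not (not (p or s) and r), 2   [neg-Box-rule on 4: fresh world 2, 1R2]
9. not (not q implies r), 2   [neg-Dia-rule on 3 via 1R2]
10. not q, 2   [neg-implies-rule on 9]
11. not r, 2   [neg-implies-rule on 9]
Accessibility: 0R0, 0R1, 1R1, 1R2, 2R2
The negation has an open branch (countermodel exists).

Not valid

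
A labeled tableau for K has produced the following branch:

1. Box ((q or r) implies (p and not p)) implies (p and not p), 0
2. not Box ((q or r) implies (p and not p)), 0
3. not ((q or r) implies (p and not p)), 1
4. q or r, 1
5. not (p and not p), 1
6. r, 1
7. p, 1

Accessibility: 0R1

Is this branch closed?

Open

No atom appears with both signs at the same world.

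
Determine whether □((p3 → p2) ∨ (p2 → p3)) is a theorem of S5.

Valid

Tableau for the negation ¬□((p3 → p2) ∨ (p2 → p3)):
1. ¬□((p3 → p2) ∨ (p2 → p3)), 0
2. ¬((p3 → p2) ∨ (p2 → p3)), 1
3. ¬(p3 → p2), 1
4. ¬(p2 → p3), 1
5. p3, 1
6. ¬p2, 1
7. p2, 1
8. ¬p3, 1
Accessibility: 0R0, 0R1, 1R0, 1R1
Branch closes: p2 and ¬p2 both at 1.
Every branch of the negation's tableau closes; the branch above is one of them.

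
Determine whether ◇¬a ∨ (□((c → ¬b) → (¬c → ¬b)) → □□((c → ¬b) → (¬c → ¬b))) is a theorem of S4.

Yes, valid

Tableau for the negation ¬(◇¬a ∨ (□((c → ¬b) → (¬c → ¬b)) → □□((c → ¬b) → (¬c → ¬b)))):
1. ¬(◇¬a ∨ (□((c → ¬b) → (¬c → ¬b)) → □□((c → ¬b) → (¬c → ¬b)))), 0
2. ¬◇¬a, 0   [¬∨-rule on 1]
3. ¬(□((c → ¬b) → (¬c → ¬b)) → □□((c → ¬b) → (¬c → ¬b))), 0   [¬∨-rule on 1]
4. □((c → ¬b) → (¬c → ¬b)), 0   [¬→-rule on 3]
5. ¬□□((c → ¬b) → (¬c → ¬b)), 0   [¬→-rule on 3]
6. a, 0   [¬◇-rule on 2 via 0R0]
7. (c → ¬b) → (¬c → ¬b), 0   [□-rule on 4 via 0R0]
8. ¬c → ¬b, 0   [→-rule on 7 (branches; this branch)]
9. ¬b, 0   [→-rule on 8 (branches; this branch)]
10. ¬□((c → ¬b) → (¬c → ¬b)), 1   [¬□-rule on 5: fresh world 1, 0R1]
11. a, 1   [¬◇-rule on 2 via 0R1]
12. (c → ¬b) → (¬c → ¬b), 1   [□-rule on 4 via 0R1]
13. ¬c → ¬b, 1   [→-rule on 12 (branches; this branch)]
14. ¬b, 1   [→-rule on 13 (branches; this branch)]
15. ¬((c → ¬b) → (¬c → ¬b)), 2   [¬□-rule on 10: fresh world 2, 1R2]
16. c → ¬b, 2   [¬→-rule on 15]
17. ¬(¬c → ¬b), 2   [¬→-rule on 15]
18. ¬c, 2   [¬→-rule on 17]
19. b, 2   [¬→-rule on 17]
20. a, 2   [¬◇-rule on 2 via 0R2]
21. (c → ¬b) → (¬c → ¬b), 2   [□-rule on 4 via 0R2]
22. ¬c → ¬b, 2   [→-rule on 21 (branches; this branch)]
23. ¬b, 2   [→-rule on 22 (branches; this branch)]
Accessibility: 0R0, 0R1, 0R2, 1R1, 1R2, 2R2
Branch closes: b and ¬b both at 2.
Every branch of the negation's tableau closes; the branch above is one of them.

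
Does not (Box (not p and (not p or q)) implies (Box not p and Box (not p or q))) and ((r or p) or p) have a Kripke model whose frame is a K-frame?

Unsatisfiable (every branch closes)

1. not (Box (not p and (not p or q)) implies (Box not p and Box (not p or q))) and ((r or p) or p), u
2. not (Box (not p and (not p or q)) implies (Box not p and Box (not p or q))), u
3. (r or p) or p, u
4. Box (not p and (not p or q)), u
5. not (Box not p and Box (not p or q)), u
6. r or p, u
7. not Box (not p or q), u
8. p, u
9. not (not p or q), v
10. p, v
11. not q, v
12. not p and (not p or q), v
13. not p, v
14. not p or q, v
Accessibility: uRv
Branch closes: p and not p both at v.
(One branch shown.) All branches close.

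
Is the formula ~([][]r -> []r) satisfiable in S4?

1. ~([][]r -> []r), 0
2. [][]r, 0   [~->-rule on 1]
3. ~[]r, 0   [~->-rule on 1]
4. []r, 0   [[]-rule on 2 via 0R0]
5. r, 0   [[]-rule on 4 via 0R0]
6. ~r, 1   [~[]-rule on 3: fresh world 1, 0R1]
7. []r, 1   [[]-rule on 2 via 0R1]
8. r, 1   [[]-rule on 4 via 0R1]
Accessibility: 0R0, 0R1, 1R1
Branch closes: r and ~r both at 1.
All branches of the tableau close; one closing branch shown above.

No, unsatisfiable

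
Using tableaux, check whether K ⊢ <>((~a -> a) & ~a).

Tableau for the negation ~<>((~a -> a) & ~a):
1. ~<>((~a -> a) & ~a), w0
The negation has an open branch (countermodel exists).

No, not valid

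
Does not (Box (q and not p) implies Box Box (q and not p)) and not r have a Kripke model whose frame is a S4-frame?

1. not (Box (q and not p) implies Box Box (q and not p)) and not r, u
2. not (Box (q and not p) implies Box Box (q and not p)), u   [and-rule on 1]
3. not r, u   [and-rule on 1]
4. Box (q and not p), u   [neg-implies-rule on 2]
5. not Box Box (q and not p), u   [neg-implies-rule on 2]
6. q and not p, u   [Box-rule on 4 via uRu]
7. q, u   [and-rule on 6]
8. not p, u   [and-rule on 6]
9. not Box (q and not p), v   [neg-Box-rule on 5: fresh world v, uRv]
10. q and not p, v   [Box-rule on 4 via uRv]
11. q, v   [and-rule on 10]
12. not p, v   [and-rule on 10]
13. not (q and not p), w   [neg-Box-rule on 9: fresh world w, vRw]
14. q and not p, w   [Box-rule on 4 via uRw]
15. q, w   [and-rule on 14]
16. not p, w   [and-rule on 14]
17. p, w   [neg-and-rule on 13 (branches; this branch)]
Accessibility: uRu, uRv, uRw, vRv, vRw, wRw
Branch closes: p and not p both at w.
(One branch shown.) All branches close.

No, unsatisfiable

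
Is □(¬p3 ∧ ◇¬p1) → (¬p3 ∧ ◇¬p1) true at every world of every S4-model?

Yes, valid

Tableau for the negation ¬(□(¬p3 ∧ ◇¬p1) → (¬p3 ∧ ◇¬p1)):
1. ¬(□(¬p3 ∧ ◇¬p1) → (¬p3 ∧ ◇¬p1)), w0
2. □(¬p3 ∧ ◇¬p1), w0   [¬→-rule on 1]
3. ¬(¬p3 ∧ ◇¬p1), w0   [¬→-rule on 1]
4. ¬p3 ∧ ◇¬p1, w0   [□-rule on 2 via w0Rw0]
5. ¬p3, w0   [∧-rule on 4]
6. ◇¬p1, w0   [∧-rule on 4]
7. ¬◇¬p1, w0   [¬∧-rule on 3 (branches; this branch)]
8. p1, w0   [¬◇-rule on 7 via w0Rw0]
9. ¬p1, w1   [◇-rule on 6: fresh world w1, w0Rw1]
10. ¬p3 ∧ ◇¬p1, w1   [□-rule on 2 via w0Rw1]
11. ¬p3, w1   [∧-rule on 10]
12. ◇¬p1, w1   [∧-rule on 10]
13. p1, w1   [¬◇-rule on 7 via w0Rw1]
Accessibility: w0Rw0, w0Rw1, w1Rw1
Branch closes: p1 and ¬p1 both at w1.
All branches of the negation close; one closing branch shown above.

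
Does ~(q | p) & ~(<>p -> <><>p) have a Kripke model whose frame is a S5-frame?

No, unsatisfiable

1. ~(q | p) & ~(<>p -> <><>p), w0
2. ~(q | p), w0
3. ~(<>p -> <><>p), w0
4. ~q, w0
5. ~p, w0
6. <>p, w0
7. ~<><>p, w0
8. ~<>p, w0
9. p, w1
10. ~<>p, w1
11. ~p, w1
Accessibility: w0Rw0, w0Rw1, w1Rw0, w1Rw1
Branch closes: p and ~p both at w1.
(One branch shown.) All branches close.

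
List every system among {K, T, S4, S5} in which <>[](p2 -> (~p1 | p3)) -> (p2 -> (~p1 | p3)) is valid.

S5

S4-tableau for the negation ~(<>[](p2 -> (~p1 | p3)) -> (p2 -> (~p1 | p3))):
1. ~(<>[](p2 -> (~p1 | p3)) -> (p2 -> (~p1 | p3))), 0
2. <>[](p2 -> (~p1 | p3)), 0   [~->-rule on 1]
3. ~(p2 -> (~p1 | p3)), 0   [~->-rule on 1]
4. p2, 0   [~->-rule on 3]
5. ~(~p1 | p3), 0   [~->-rule on 3]
6. p1, 0   [~|-rule on 5]
7. ~p3, 0   [~|-rule on 5]
8. [](p2 -> (~p1 | p3)), 1   [<>-rule on 2: fresh world 1, 0R1]
9. p2 -> (~p1 | p3), 1   [[]-rule on 8 via 1R1]
10. ~p1 | p3, 1   [->-rule on 9 (branches; this branch)]
11. p3, 1   [|-rule on 10 (branches; this branch)]
Accessibility: 0R0, 0R1, 1R1
Complete open branch: countermodel on an S4-frame, so not valid in S4, nor in K, T (the same frame is also a K-frame and a T-frame).
S5-tableau for the negation ~(<>[](p2 -> (~p1 | p3)) -> (p2 -> (~p1 | p3))):
1. ~(<>[](p2 -> (~p1 | p3)) -> (p2 -> (~p1 | p3))), 0
2. <>[](p2 -> (~p1 | p3)), 0   [~->-rule on 1]
3. ~(p2 -> (~p1 | p3)), 0   [~->-rule on 1]
4. p2, 0   [~->-rule on 3]
5. ~(~p1 | p3), 0   [~->-rule on 3]
6. p1, 0   [~|-rule on 5]
7. ~p3, 0   [~|-rule on 5]
8. [](p2 -> (~p1 | p3)), 1   [<>-rule on 2: fresh world 1, 0R1]
9. p2 -> (~p1 | p3), 0   [[]-rule on 8 via 1R0]
10. p2 -> (~p1 | p3), 1   [[]-rule on 8 via 1R1]
11. ~p1 | p3, 0   [->-rule on 9 (branches; this branch)]
12. ~p1 | p3, 1   [->-rule on 10 (branches; this branch)]
13. p3, 0   [|-rule on 11 (branches; this branch)]
Accessibility: 0R0, 0R1, 1R0, 1R1
Branch closes: p3 and ~p3 both at 0.
Every branch closes (one shown): valid in S5.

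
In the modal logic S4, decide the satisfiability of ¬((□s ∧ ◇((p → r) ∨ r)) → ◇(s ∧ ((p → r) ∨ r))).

No, unsatisfiable

1. ¬((□s ∧ ◇((p → r) ∨ r)) → ◇(s ∧ ((p → r) ∨ r))), u
2. □s ∧ ◇((p → r) ∨ r), u   [¬→-rule on 1]
3. ¬◇(s ∧ ((p → r) ∨ r)), u   [¬→-rule on 1]
4. □s, u   [∧-rule on 2]
5. ◇((p → r) ∨ r), u   [∧-rule on 2]
6. ¬(s ∧ ((p → r) ∨ r)), u   [¬◇-rule on 3 via uRu]
7. s, u   [□-rule on 4 via uRu]
8. ¬((p → r) ∨ r), u   [¬∧-rule on 6 (branches; this branch)]
9. ¬(p → r), u   [¬∨-rule on 8]
10. ¬r, u   [¬∨-rule on 8]
11. p, u   [¬→-rule on 9]
12. (p → r) ∨ r, v   [◇-rule on 5: fresh world v, uRv]
13. ¬(s ∧ ((p → r) ∨ r)), v   [¬◇-rule on 3 via uRv]
14. s, v   [□-rule on 4 via uRv]
15. p → r, v   [∨-rule on 12 (branches; this branch)]
16. ¬((p → r) ∨ r), v   [¬∧-rule on 13 (branches; this branch)]
17. ¬(p → r), v   [¬∨-rule on 16]
18. ¬r, v   [¬∨-rule on 16]
19. p, v   [¬→-rule on 17]
20. r, v   [→-rule on 15 (branches; this branch)]
Accessibility: uRu, uRv, vRv
Branch closes: r and ¬r both at v.
All branches of the tableau close; one closing branch shown above.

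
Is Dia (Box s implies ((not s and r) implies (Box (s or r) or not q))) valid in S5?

Valid in S5

Tableau for the negation not Dia (Box s implies ((not s and r) implies (Box (s or r) or not q))):
1. not Dia (Box s implies ((not s and r) implies (Box (s or r) or not q))), w0
2. not (Box s implies ((not s and r) implies (Box (s or r) or not q))), w0   [neg-Dia-rule on 1 via w0Rw0]
3. Box s, w0   [neg-implies-rule on 2]
4. not ((not s and r) implies (Box (s or r) or not q)), w0   [neg-implies-rule on 2]
5. not s and r, w0   [neg-implies-rule on 4]
6. not (Box (s or r) or not q), w0   [neg-implies-rule on 4]
7. not s, w0   [and-rule on 5]
8. r, w0   [and-rule on 5]
9. not Box (s or r), w0   [neg-or-rule on 6]
10. q, w0   [neg-or-rule on 6]
11. s, w0   [Box-rule on 3 via w0Rw0]
Accessibility: w0Rw0
Branch closes: s and not s both at w0.
All branches of the negation close; one closing branch shown above.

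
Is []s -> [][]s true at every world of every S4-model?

Yes, valid

Tableau for the negation ~([]s -> [][]s):
1. ~([]s -> [][]s), w0
2. []s, w0   [~->-rule on 1]
3. ~[][]s, w0   [~->-rule on 1]
4. s, w0   [[]-rule on 2 via w0Rw0]
5. ~[]s, w1   [~[]-rule on 3: fresh world w1, w0Rw1]
6. s, w1   [[]-rule on 2 via w0Rw1]
7. ~s, w2   [~[]-rule on 5: fresh world w2, w1Rw2]
8. s, w2   [[]-rule on 2 via w0Rw2]
Accessibility: w0Rw0, w0Rw1, w0Rw2, w1Rw1, w1Rw2, w2Rw2
Branch closes: s and ~s both at w2.
All branches of the negation close; one closing branch shown above.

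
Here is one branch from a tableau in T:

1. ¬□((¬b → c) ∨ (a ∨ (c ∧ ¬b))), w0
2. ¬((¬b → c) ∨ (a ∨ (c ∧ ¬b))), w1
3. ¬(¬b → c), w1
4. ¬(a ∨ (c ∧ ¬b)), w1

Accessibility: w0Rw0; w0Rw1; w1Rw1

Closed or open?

Open

No world carries both an atom and its negation.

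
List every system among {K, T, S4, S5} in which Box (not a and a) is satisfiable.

K

T-tableau for the formula:
1. Box (not a and a), u
2. not a and a, u
3. not a, u
4. a, u
Accessibility: uRu
Branch closes: a and not a both at u.
Every branch closes (one shown): unsatisfiable in T, hence also in S4, S5 (every S4/S5-frame is a T-frame).
K-tableau for the formula:
1. Box (not a and a), u
Complete open branch: satisfiable in K.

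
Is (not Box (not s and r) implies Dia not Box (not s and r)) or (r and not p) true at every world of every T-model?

Valid

Tableau for the negation not ((not Box (not s and r) implies Dia not Box (not s and r)) or (r and not p)):
1. not ((not Box (not s and r) implies Dia not Box (not s and r)) or (r and not p)), w0
2. not (not Box (not s and r) implies Dia not Box (not s and r)), w0
3. not (r and not p), w0
4. not Box (not s and r), w0
5. not Dia not Box (not s and r), w0
6. Box (not s and r), w0
7. not s and r, w0
8. not s, w0
9. r, w0
10. p, w0
11. not (not s and r), w1
12. Box (not s and r), w1
13. not s and r, w1
14. not s, w1
15. r, w1
16. not r, w1
Accessibility: w0Rw0, w0Rw1, w1Rw1
Branch closes: r and not r both at w1.
Every branch of the negation's tableau closes; the branch above is one of them.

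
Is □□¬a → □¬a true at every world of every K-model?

Tableau for the negation ¬(□□¬a → □¬a):
1. ¬(□□¬a → □¬a), 0
2. □□¬a, 0
3. ¬□¬a, 0
4. a, 1
5. □¬a, 1
Accessibility: 0R1
The negation has an open branch (countermodel exists).

Invalid (countermodel exists)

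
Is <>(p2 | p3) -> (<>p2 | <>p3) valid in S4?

Tableau for the negation ~(<>(p2 | p3) -> (<>p2 | <>p3)):
1. ~(<>(p2 | p3) -> (<>p2 | <>p3)), w0
2. <>(p2 | p3), w0
3. ~(<>p2 | <>p3), w0
4. ~<>p2, w0
5. ~<>p3, w0
6. ~p2, w0
7. ~p3, w0
8. p2 | p3, w1
9. ~p2, w1
10. ~p3, w1
11. p3, w1
Accessibility: w0Rw0, w0Rw1, w1Rw1
Branch closes: p3 and ~p3 both at w1.
Every branch of the negation's tableau closes; the branch above is one of them.

Yes, valid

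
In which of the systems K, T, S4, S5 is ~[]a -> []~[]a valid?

S4-tableau for the negation ~(~[]a -> []~[]a):
1. ~(~[]a -> []~[]a), 0
2. ~[]a, 0
3. ~[]~[]a, 0
4. ~a, 1
5. []a, 2
6. a, 2
Accessibility: 0R0, 0R1, 0R2, 1R1, 2R2
Complete open branch: countermodel on an S4-frame, so not valid in S4, nor in K, T (the same frame is also a K-frame and a T-frame).
S5-tableau for the negation ~(~[]a -> []~[]a):
1. ~(~[]a -> []~[]a), 0
2. ~[]a, 0
3. ~[]~[]a, 0
4. ~a, 1
5. []a, 2
6. a, 0
7. a, 1
Accessibility: 0R0, 0R1, 0R2, 1R0, 1R1, 1R2, 2R0, 2R1, 2R2
Branch closes: a and ~a both at 1.
Every branch closes (one shown): valid in S5.

S5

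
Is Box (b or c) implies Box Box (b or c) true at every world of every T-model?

Tableau for the negation not (Box (b or c) implies Box Box (b or c)):
1. not (Box (b or c) implies Box Box (b or c)), w0
2. Box (b or c), w0
3. not Box Box (b or c), w0
4. b or c, w0
5. c, w0
6. not Box (b or c), w1
7. b or c, w1
8. c, w1
9. not (b or c), w2
10. not b, w2
11. not c, w2
Accessibility: w0Rw0, w0Rw1, w1Rw1, w1Rw2, w2Rw2
The negation has an open branch (countermodel exists).

No, not valid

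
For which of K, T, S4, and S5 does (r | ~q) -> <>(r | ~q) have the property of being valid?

T-tableau for the negation ~((r | ~q) -> <>(r | ~q)):
1. ~((r | ~q) -> <>(r | ~q)), u
2. r | ~q, u
3. ~<>(r | ~q), u
4. ~(r | ~q), u
5. ~r, u
6. q, u
7. ~q, u
Accessibility: uRu
Branch closes: q and ~q both at u.
Every branch closes (one shown): valid in T, hence also in S4, S5 (every theorem of T is a theorem of S4 and S5).
K-tableau for the negation ~((r | ~q) -> <>(r | ~q)):
1. ~((r | ~q) -> <>(r | ~q)), u
2. r | ~q, u
3. ~<>(r | ~q), u
4. ~q, u
Complete open branch: countermodel on a K-frame, so not valid in K.

T, S4, S5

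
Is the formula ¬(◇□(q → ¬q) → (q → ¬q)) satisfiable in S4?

Satisfiable

1. ¬(◇□(q → ¬q) → (q → ¬q)), w0
2. ◇□(q → ¬q), w0
3. ¬(q → ¬q), w0
4. q, w0
5. □(q → ¬q), w1
6. q → ¬q, w1
7. ¬q, w1
Accessibility: w0Rw0, w0Rw1, w1Rw1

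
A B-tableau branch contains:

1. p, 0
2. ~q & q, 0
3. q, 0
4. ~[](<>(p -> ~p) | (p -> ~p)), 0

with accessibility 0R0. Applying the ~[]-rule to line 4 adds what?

a fresh world 1 with 0R1, and ~(<>(p -> ~p) | (p -> ~p)) at 1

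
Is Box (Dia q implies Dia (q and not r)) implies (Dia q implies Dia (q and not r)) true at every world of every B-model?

Yes, valid

Tableau for the negation not (Box (Dia q implies Dia (q and not r)) implies (Dia q implies Dia (q and not r))):
1. not (Box (Dia q implies Dia (q and not r)) implies (Dia q implies Dia (q and not r))), u
2. Box (Dia q implies Dia (q and not r)), u
3. not (Dia q implies Dia (q and not r)), u
4. Dia q, u
5. not Dia (q and not r), u
6. Dia q implies Dia (q and not r), u
7. not (q and not r), u
8. Dia (q and not r), u
9. r, u
10. q, v
11. Dia q implies Dia (q and not r), v
12. not (q and not r), v
13. Dia (q and not r), v
14. r, v
15. q and not r, w
16. q, w
17. not r, w
18. Dia q implies Dia (q and not r), w
19. not (q and not r), w
20. not Dia q, w
21. not q, u
22. not q, w
Accessibility: uRu, uRv, uRw, vRu, vRv, wRu, wRw
Branch closes: q and not q both at w.
Every branch of the negation's tableau closes; the branch above is one of them.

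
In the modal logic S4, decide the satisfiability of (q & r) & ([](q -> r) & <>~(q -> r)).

1. (q & r) & ([](q -> r) & <>~(q -> r)), u
2. q & r, u
3. [](q -> r) & <>~(q -> r), u
4. q, u
5. r, u
6. [](q -> r), u
7. <>~(q -> r), u
8. q -> r, u
9. ~(q -> r), v
10. q, v
11. ~r, v
12. q -> r, v
13. r, v
Accessibility: uRu, uRv, vRv
Branch closes: r and ~r both at v.
All branches of the tableau close; one closing branch shown above.

No, unsatisfiable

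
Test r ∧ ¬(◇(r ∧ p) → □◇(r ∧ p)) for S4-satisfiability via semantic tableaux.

Yes, satisfiable

1. r ∧ ¬(◇(r ∧ p) → □◇(r ∧ p)), u
2. r, u
3. ¬(◇(r ∧ p) → □◇(r ∧ p)), u
4. ◇(r ∧ p), u
5. ¬□◇(r ∧ p), u
6. r ∧ p, v
7. r, v
8. p, v
9. ¬◇(r ∧ p), w
10. ¬(r ∧ p), w
11. ¬p, w
Accessibility: uRu, uRv, uRw, vRv, wRw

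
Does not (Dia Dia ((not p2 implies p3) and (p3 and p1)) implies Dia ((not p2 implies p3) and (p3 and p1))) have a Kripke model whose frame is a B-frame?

Yes, satisfiable

1. not (Dia Dia ((not p2 implies p3) and (p3 and p1)) implies Dia ((not p2 implies p3) and (p3 and p1))), 0
2. Dia Dia ((not p2 implies p3) and (p3 and p1)), 0
3. not Dia ((not p2 implies p3) and (p3 and p1)), 0
4. not ((not p2 implies p3) and (p3 and p1)), 0
5. not (p3 and p1), 0
6. not p1, 0
7. Dia ((not p2 implies p3) and (p3 and p1)), 1
8. not ((not p2 implies p3) and (p3 and p1)), 1
9. not (p3 and p1), 1
10. not p1, 1
11. (not p2 implies p3) and (p3 and p1), 2
12. not p2 implies p3, 2
13. p3 and p1, 2
14. p3, 2
15. p1, 2
Accessibility: 0R0, 0R1, 1R0, 1R1, 1R2, 2R1, 2R2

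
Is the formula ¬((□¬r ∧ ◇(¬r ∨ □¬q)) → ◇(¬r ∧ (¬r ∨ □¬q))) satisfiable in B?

Unsatisfiable (every branch closes)

1. ¬((□¬r ∧ ◇(¬r ∨ □¬q)) → ◇(¬r ∧ (¬r ∨ □¬q))), u
2. □¬r ∧ ◇(¬r ∨ □¬q), u
3. ¬◇(¬r ∧ (¬r ∨ □¬q)), u
4. □¬r, u
5. ◇(¬r ∨ □¬q), u
6. ¬(¬r ∧ (¬r ∨ □¬q)), u
7. ¬r, u
8. ¬(¬r ∨ □¬q), u
9. r, u
10. ¬□¬q, u
Accessibility: uRu
Branch closes: r and ¬r both at u.
(One branch shown.) All branches close.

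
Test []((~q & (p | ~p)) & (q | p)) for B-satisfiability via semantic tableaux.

1. []((~q & (p | ~p)) & (q | p)), 0
2. (~q & (p | ~p)) & (q | p), 0   [[]-rule on 1 via 0R0]
3. ~q & (p | ~p), 0   [&-rule on 2]
4. q | p, 0   [&-rule on 2]
5. ~q, 0   [&-rule on 3]
6. p | ~p, 0   [&-rule on 3]
7. p, 0   [|-rule on 4 (branches; this branch)]
Accessibility: 0R0

Satisfiable (open branch found)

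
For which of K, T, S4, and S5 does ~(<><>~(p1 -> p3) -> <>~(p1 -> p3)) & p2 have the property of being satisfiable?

K, T

T-tableau for the formula:
1. ~(<><>~(p1 -> p3) -> <>~(p1 -> p3)) & p2, w0
2. ~(<><>~(p1 -> p3) -> <>~(p1 -> p3)), w0
3. p2, w0
4. <><>~(p1 -> p3), w0
5. ~<>~(p1 -> p3), w0
6. p1 -> p3, w0
7. p3, w0
8. <>~(p1 -> p3), w1
9. p1 -> p3, w1
10. p3, w1
11. ~(p1 -> p3), w2
12. p1, w2
13. ~p3, w2
Accessibility: w0Rw0, w0Rw1, w1Rw1, w1Rw2, w2Rw2
Complete open branch: satisfiable in T, hence also in K (this T-model is also a K-model).
S4-tableau for the formula:
1. ~(<><>~(p1 -> p3) -> <>~(p1 -> p3)) & p2, w0
2. ~(<><>~(p1 -> p3) -> <>~(p1 -> p3)), w0
3. p2, w0
4. <><>~(p1 -> p3), w0
5. ~<>~(p1 -> p3), w0
6. p1 -> p3, w0
7. p3, w0
8. <>~(p1 -> p3), w1
9. p1 -> p3, w1
10. p3, w1
11. ~(p1 -> p3), w2
12. p1, w2
13. ~p3, w2
14. p1 -> p3, w2
15. p3, w2
Accessibility: w0Rw0, w0Rw1, w0Rw2, w1Rw1, w1Rw2, w2Rw2
Branch closes: p3 and ~p3 both at w2.
Every branch closes (one shown): unsatisfiable in S4, hence also in S5 (every S5-frame is an S4-frame).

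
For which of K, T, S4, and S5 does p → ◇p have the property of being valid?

K-tableau for the negation ¬(p → ◇p):
1. ¬(p → ◇p), u
2. p, u
3. ¬◇p, u
Complete open branch: countermodel on a K-frame, so not valid in K.
T-tableau for the negation ¬(p → ◇p):
1. ¬(p → ◇p), u
2. p, u
3. ¬◇p, u
4. ¬p, u
Accessibility: uRu
Branch closes: p and ¬p both at u.
Every branch closes (one shown): valid in T, hence also in S4, S5 (every theorem of T is a theorem of S4 and S5).

T, S4, S5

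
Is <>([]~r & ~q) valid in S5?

Tableau for the negation ~<>([]~r & ~q):
1. ~<>([]~r & ~q), u
2. ~([]~r & ~q), u
3. q, u
Accessibility: uRu
The negation has an open branch (countermodel exists).

No, not valid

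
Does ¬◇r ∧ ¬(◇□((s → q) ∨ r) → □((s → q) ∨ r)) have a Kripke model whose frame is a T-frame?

Satisfiable

1. ¬◇r ∧ ¬(◇□((s → q) ∨ r) → □((s → q) ∨ r)), 0
2. ¬◇r, 0   [∧-rule on 1]
3. ¬(◇□((s → q) ∨ r) → □((s → q) ∨ r)), 0   [∧-rule on 1]
4. ◇□((s → q) ∨ r), 0   [¬→-rule on 3]
5. ¬□((s → q) ∨ r), 0   [¬→-rule on 3]
6. ¬r, 0   [¬◇-rule on 2 via 0R0]
7. □((s → q) ∨ r), 1   [◇-rule on 4: fresh world 1, 0R1]
8. ¬r, 1   [¬◇-rule on 2 via 0R1]
9. (s → q) ∨ r, 1   [□-rule on 7 via 1R1]
10. s → q, 1   [∨-rule on 9 (branches; this branch)]
11. q, 1   [→-rule on 10 (branches; this branch)]
12. ¬((s → q) ∨ r), 2   [¬□-rule on 5: fresh world 2, 0R2]
13. ¬(s → q), 2   [¬∨-rule on 12]
14. ¬r, 2   [¬∨-rule on 12]
15. s, 2   [¬→-rule on 13]
16. ¬q, 2   [¬→-rule on 13]
Accessibility: 0R0, 0R1, 0R2, 1R1, 2R2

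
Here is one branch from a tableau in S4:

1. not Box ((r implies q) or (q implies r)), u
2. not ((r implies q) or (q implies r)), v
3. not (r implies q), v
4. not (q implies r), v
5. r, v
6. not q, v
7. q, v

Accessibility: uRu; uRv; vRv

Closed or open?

Both q and not q appear at v.

Closed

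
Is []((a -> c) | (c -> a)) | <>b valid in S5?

Valid

Tableau for the negation ~([]((a -> c) | (c -> a)) | <>b):
1. ~([]((a -> c) | (c -> a)) | <>b), u
2. ~[]((a -> c) | (c -> a)), u
3. ~<>b, u
4. ~b, u
5. ~((a -> c) | (c -> a)), v
6. ~(a -> c), v
7. ~(c -> a), v
8. a, v
9. ~c, v
10. c, v
11. ~a, v
Accessibility: uRu, uRv, vRu, vRv
Branch closes: c and ~c both at v.
All branches of the negation close; one closing branch shown above.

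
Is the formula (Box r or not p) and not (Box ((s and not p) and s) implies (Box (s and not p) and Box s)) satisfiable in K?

Unsatisfiable

1. (Box r or not p) and not (Box ((s and not p) and s) implies (Box (s and not p) and Box s)), w0
2. Box r or not p, w0
3. not (Box ((s and not p) and s) implies (Box (s and not p) and Box s)), w0
4. Box ((s and not p) and s), w0
5. not (Box (s and not p) and Box s), w0
6. Box r, w0
7. not Box (s and not p), w0
8. not (s and not p), w1
9. (s and not p) and s, w1
10. s and not p, w1
11. s, w1
12. not p, w1
13. r, w1
14. p, w1
Accessibility: w0Rw1
Branch closes: p and not p both at w1.
(One branch shown.) All branches close.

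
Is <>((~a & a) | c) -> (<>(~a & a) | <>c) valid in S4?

Valid

Tableau for the negation ~(<>((~a & a) | c) -> (<>(~a & a) | <>c)):
1. ~(<>((~a & a) | c) -> (<>(~a & a) | <>c)), 0
2. <>((~a & a) | c), 0   [~->-rule on 1]
3. ~(<>(~a & a) | <>c), 0   [~->-rule on 1]
4. ~<>(~a & a), 0   [~|-rule on 3]
5. ~<>c, 0   [~|-rule on 3]
6. ~(~a & a), 0   [~<>-rule on 4 via 0R0]
7. ~c, 0   [~<>-rule on 5 via 0R0]
8. ~a, 0   [~&-rule on 6 (branches; this branch)]
9. (~a & a) | c, 1   [<>-rule on 2: fresh world 1, 0R1]
10. ~(~a & a), 1   [~<>-rule on 4 via 0R1]
11. ~c, 1   [~<>-rule on 5 via 0R1]
12. ~a & a, 1   [|-rule on 9 (branches; this branch)]
13. ~a, 1   [&-rule on 12]
14. a, 1   [&-rule on 12]
Accessibility: 0R0, 0R1, 1R1
Branch closes: a and ~a both at 1.
Every branch of the negation's tableau closes; the branch above is one of them.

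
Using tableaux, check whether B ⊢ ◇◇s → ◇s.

Invalid (countermodel exists)

Tableau for the negation ¬(◇◇s → ◇s):
1. ¬(◇◇s → ◇s), 0
2. ◇◇s, 0
3. ¬◇s, 0
4. ¬s, 0
5. ◇s, 1
6. ¬s, 1
7. s, 2
Accessibility: 0R0, 0R1, 1R0, 1R1, 1R2, 2R1, 2R2
The negation has an open branch (countermodel exists).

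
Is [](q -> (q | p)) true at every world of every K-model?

Valid in K

Tableau for the negation ~[](q -> (q | p)):
1. ~[](q -> (q | p)), u
2. ~(q -> (q | p)), v
3. q, v
4. ~(q | p), v
5. ~q, v
6. ~p, v
Accessibility: uRv
Branch closes: q and ~q both at v.
Every branch of the negation's tableau closes; the branch above is one of them.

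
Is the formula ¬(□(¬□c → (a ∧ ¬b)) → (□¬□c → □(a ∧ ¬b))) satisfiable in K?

No, unsatisfiable

1. ¬(□(¬□c → (a ∧ ¬b)) → (□¬□c → □(a ∧ ¬b))), 0
2. □(¬□c → (a ∧ ¬b)), 0
3. ¬(□¬□c → □(a ∧ ¬b)), 0
4. □¬□c, 0
5. ¬□(a ∧ ¬b), 0
6. ¬(a ∧ ¬b), 1
7. ¬□c → (a ∧ ¬b), 1
8. ¬□c, 1
9. b, 1
10. □c, 1
11. ¬c, 2
12. c, 2
Accessibility: 0R1, 1R2
Branch closes: c and ¬c both at 2.
Every branch closes; the branch above is one of them.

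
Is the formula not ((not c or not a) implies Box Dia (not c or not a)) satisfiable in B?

Unsatisfiable (every branch closes)

1. not ((not c or not a) implies Box Dia (not c or not a)), u
2. not c or not a, u
3. not Box Dia (not c or not a), u
4. not a, u
5. not Dia (not c or not a), v
6. not (not c or not a), u
7. c, u
8. a, u
Accessibility: uRu, uRv, vRu, vRv
Branch closes: a and not a both at u.
Every branch closes; the branch above is one of them.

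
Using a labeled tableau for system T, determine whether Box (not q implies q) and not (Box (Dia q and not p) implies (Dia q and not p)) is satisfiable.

Unsatisfiable

1. Box (not q implies q) and not (Box (Dia q and not p) implies (Dia q and not p)), w0
2. Box (not q implies q), w0
3. not (Box (Dia q and not p) implies (Dia q and not p)), w0
4. Box (Dia q and not p), w0
5. not (Dia q and not p), w0
6. not q implies q, w0
7. Dia q and not p, w0
8. Dia q, w0
9. not p, w0
10. not Dia q, w0
11. not q, w0
12. q, w0
Accessibility: w0Rw0
Branch closes: q and not q both at w0.
All branches of the tableau close; one closing branch shown above.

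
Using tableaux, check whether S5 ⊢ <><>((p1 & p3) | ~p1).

Tableau for the negation ~<><>((p1 & p3) | ~p1):
1. ~<><>((p1 & p3) | ~p1), u
2. ~<>((p1 & p3) | ~p1), u
3. ~((p1 & p3) | ~p1), u
4. ~(p1 & p3), u
5. p1, u
6. ~p3, u
Accessibility: uRu
The negation has an open branch (countermodel exists).

Invalid (countermodel exists)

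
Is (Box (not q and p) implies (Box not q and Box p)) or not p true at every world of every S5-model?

Valid in S5

Tableau for the negation not ((Box (not q and p) implies (Box not q and Box p)) or not p):
1. not ((Box (not q and p) implies (Box not q and Box p)) or not p), w0
2. not (Box (not q and p) implies (Box not q and Box p)), w0
3. p, w0
4. Box (not q and p), w0
5. not (Box not q and Box p), w0
6. not q and p, w0
7. not q, w0
8. not Box p, w0
9. not p, w1
10. not q and p, w1
11. not q, w1
12. p, w1
Accessibility: w0Rw0, w0Rw1, w1Rw0, w1Rw1
Branch closes: p and not p both at w1.
Every branch of the negation's tableau closes; the branch above is one of them.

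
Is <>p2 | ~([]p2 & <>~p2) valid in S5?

Tableau for the negation ~(<>p2 | ~([]p2 & <>~p2)):
1. ~(<>p2 | ~([]p2 & <>~p2)), u
2. ~<>p2, u
3. []p2 & <>~p2, u
4. []p2, u
5. <>~p2, u
6. ~p2, u
7. p2, u
Accessibility: uRu
Branch closes: p2 and ~p2 both at u.
Every branch of the negation's tableau closes; the branch above is one of them.

Valid in S5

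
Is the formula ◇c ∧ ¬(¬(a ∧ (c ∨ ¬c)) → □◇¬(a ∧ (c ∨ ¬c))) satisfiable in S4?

Satisfiable (open branch found)

1. ◇c ∧ ¬(¬(a ∧ (c ∨ ¬c)) → □◇¬(a ∧ (c ∨ ¬c))), u
2. ◇c, u   [∧-rule on 1]
3. ¬(¬(a ∧ (c ∨ ¬c)) → □◇¬(a ∧ (c ∨ ¬c))), u   [∧-rule on 1]
4. ¬(a ∧ (c ∨ ¬c)), u   [¬→-rule on 3]
5. ¬□◇¬(a ∧ (c ∨ ¬c)), u   [¬→-rule on 3]
6. ¬a, u   [¬∧-rule on 4 (branches; this branch)]
7. c, v   [◇-rule on 2: fresh world v, uRv]
8. ¬◇¬(a ∧ (c ∨ ¬c)), w   [¬□-rule on 5: fresh world w, uRw]
9. a ∧ (c ∨ ¬c), w   [¬◇-rule on 8 via wRw]
10. a, w   [∧-rule on 9]
11. c ∨ ¬c, w   [∧-rule on 9]
12. ¬c, w   [∨-rule on 11 (branches; this branch)]
Accessibility: uRu, uRv, uRw, vRv, wRw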